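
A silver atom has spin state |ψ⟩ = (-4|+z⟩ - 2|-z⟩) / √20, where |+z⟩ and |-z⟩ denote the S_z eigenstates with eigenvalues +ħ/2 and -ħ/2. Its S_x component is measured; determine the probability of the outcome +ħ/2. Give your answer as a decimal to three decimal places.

|+x⟩ = (|+z⟩ + |-z⟩)/√2, so ⟨+x|ψ⟩ = (-6) / (√2·√20).
P = |-6|² / 40 = 36/40.

0.900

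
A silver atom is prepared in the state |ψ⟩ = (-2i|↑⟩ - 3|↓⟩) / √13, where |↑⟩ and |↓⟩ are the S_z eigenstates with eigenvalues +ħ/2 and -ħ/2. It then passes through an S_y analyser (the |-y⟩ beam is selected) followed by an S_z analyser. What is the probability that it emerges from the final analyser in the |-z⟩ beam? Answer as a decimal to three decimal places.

0.481

First analyser (S_y): P(|-y⟩) = |⟨-y|ψ⟩|² = 25/26.
After stage 1 the state is |-y⟩; P(|-z⟩) = |⟨-z|-y⟩|² = 1/2.
Joint probability = 25/26 × 1/2 = 0.481.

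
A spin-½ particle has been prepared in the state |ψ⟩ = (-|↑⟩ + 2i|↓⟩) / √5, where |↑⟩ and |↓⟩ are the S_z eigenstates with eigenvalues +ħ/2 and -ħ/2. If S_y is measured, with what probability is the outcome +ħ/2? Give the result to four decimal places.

|+y⟩ = (|↑⟩ + i|↓⟩)/√2, so ⟨+y|ψ⟩ = (1) / (√2·√5).
P = |1|² / 10 = 1/10.

0.1000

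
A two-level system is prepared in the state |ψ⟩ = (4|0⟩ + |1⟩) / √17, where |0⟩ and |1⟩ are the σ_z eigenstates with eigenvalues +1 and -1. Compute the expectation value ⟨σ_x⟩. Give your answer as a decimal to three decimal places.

0.471

⟨σ_x⟩ = 2 Re(a* b)/(|a|²+|b|²) with a = 4, b = 1.
a* b = 4, so ⟨σ_x⟩ = 8/17.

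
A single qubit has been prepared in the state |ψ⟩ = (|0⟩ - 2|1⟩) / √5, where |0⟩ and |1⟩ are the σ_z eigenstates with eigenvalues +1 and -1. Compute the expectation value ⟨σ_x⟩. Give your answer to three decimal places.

⟨σ_x⟩ = 2 Re(a* b)/(|a|²+|b|²) with a = 1, b = -2.
a* b = -2, so ⟨σ_x⟩ = -4/5.

-0.800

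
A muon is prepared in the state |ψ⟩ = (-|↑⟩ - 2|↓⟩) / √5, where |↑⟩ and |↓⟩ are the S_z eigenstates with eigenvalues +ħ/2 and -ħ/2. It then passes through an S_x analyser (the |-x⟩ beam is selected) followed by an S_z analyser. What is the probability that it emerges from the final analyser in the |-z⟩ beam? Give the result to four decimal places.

0.0500

First analyser (S_x): P(|-x⟩) = |⟨-x|ψ⟩|² = 1/10.
After stage 1 the state is |-x⟩; P(|-z⟩) = |⟨-z|-x⟩|² = 1/2.
Joint probability = 1/10 × 1/2 = 0.0500.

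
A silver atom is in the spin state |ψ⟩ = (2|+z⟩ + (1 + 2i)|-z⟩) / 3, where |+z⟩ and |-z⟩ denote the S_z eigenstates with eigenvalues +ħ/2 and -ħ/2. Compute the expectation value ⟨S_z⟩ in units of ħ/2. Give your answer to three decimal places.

⟨σ_z⟩ = |a|² - |b|² divided by |a|²+|b|², with a, b the |+z⟩, |-z⟩ amplitudes.
= (4 - 5)/9 = -1/9.
⟨S_z⟩ = (ħ/2)·⟨σ_z⟩.

-0.111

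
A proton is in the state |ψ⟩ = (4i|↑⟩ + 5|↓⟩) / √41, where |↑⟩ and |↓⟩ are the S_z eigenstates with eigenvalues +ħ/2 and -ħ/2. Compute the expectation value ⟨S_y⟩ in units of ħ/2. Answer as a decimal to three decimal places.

-0.976

⟨σ_y⟩ = 2 Im(a* b)/(|a|²+|b|²) with a = 4i, b = 5.
a* b = -20i, so ⟨σ_y⟩ = -40/41.
⟨S_y⟩ = (ħ/2)·⟨σ_y⟩.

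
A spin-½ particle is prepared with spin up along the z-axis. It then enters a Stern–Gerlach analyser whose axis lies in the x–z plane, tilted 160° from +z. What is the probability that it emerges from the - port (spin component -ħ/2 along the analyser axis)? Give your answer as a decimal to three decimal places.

0.970

For spin-½, the probability of finding spin-up along an axis at angle θ to the initial spin direction is cos²(θ/2); spin-down is sin²(θ/2).
θ = 160°, so P = sin²(80°) ≈ 0.970.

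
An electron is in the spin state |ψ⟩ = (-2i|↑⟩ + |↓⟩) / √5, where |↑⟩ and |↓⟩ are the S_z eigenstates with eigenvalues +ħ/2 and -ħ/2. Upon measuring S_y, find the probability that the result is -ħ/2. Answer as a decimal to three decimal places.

|-y⟩ = (|↑⟩ - i|↓⟩)/√2, so ⟨-y|ψ⟩ = (-i) / (√2·√5).
P = |-i|² / 10 = 1/10.

0.100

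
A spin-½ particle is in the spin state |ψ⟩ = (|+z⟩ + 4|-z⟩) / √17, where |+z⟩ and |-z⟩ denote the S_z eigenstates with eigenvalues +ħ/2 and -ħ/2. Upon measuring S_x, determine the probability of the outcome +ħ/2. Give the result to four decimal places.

|+x⟩ = (|+z⟩ + |-z⟩)/√2, so ⟨+x|ψ⟩ = (5) / (√2·√17).
P = |5|² / 34 = 25/34.

0.7353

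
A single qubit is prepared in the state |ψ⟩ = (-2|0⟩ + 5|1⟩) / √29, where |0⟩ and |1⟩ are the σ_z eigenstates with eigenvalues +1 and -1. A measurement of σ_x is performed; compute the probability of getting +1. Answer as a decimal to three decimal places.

0.155

|+x⟩ = (|0⟩ + |1⟩)/√2, so ⟨+x|ψ⟩ = (3) / (√2·√29).
P = |3|² / 58 = 9/58.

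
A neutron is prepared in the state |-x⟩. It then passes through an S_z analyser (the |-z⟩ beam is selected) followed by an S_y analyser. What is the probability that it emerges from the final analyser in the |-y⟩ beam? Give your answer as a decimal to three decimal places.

First analyser (S_z): from |-x⟩, P(|-z⟩) = 1/2.
After stage 1 the state is |-z⟩; P(|-y⟩) = |⟨-y|-z⟩|² = 1/2.
Joint probability = 1/2 × 1/2 = 0.250.

0.250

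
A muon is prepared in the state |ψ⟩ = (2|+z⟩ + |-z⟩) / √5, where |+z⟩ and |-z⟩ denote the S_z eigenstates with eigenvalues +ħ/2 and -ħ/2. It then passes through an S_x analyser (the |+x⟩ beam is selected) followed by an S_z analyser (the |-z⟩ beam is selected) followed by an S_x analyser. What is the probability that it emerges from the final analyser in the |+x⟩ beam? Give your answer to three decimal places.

0.225

First analyser (S_x): P(|+x⟩) = |⟨+x|ψ⟩|² = 9/10.
After stage 1 the state is |+x⟩; P(|-z⟩) = |⟨-z|+x⟩|² = 1/2.
After stage 2 the state is |-z⟩; P(|+x⟩) = |⟨+x|-z⟩|² = 1/2.
Joint probability = 9/10 × 1/2 × 1/2 = 0.225.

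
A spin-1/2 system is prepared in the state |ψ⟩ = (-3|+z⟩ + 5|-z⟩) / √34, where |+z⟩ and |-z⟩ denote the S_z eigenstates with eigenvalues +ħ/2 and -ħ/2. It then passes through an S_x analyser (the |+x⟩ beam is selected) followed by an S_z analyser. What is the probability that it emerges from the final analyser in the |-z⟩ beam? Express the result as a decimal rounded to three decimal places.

First analyser (S_x): P(|+x⟩) = |⟨+x|ψ⟩|² = 4/68.
After stage 1 the state is |+x⟩; P(|-z⟩) = |⟨-z|+x⟩|² = 1/2.
Joint probability = 4/68 × 1/2 = 0.029.

0.029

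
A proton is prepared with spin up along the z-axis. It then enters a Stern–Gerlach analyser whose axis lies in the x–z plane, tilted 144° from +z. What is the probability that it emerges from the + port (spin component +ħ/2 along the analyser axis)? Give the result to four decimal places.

For spin-½, the probability of finding spin-up along an axis at angle θ to the initial spin direction is cos²(θ/2); spin-down is sin²(θ/2).
θ = 144°, so P = cos²(72°) ≈ 0.0955.

0.0955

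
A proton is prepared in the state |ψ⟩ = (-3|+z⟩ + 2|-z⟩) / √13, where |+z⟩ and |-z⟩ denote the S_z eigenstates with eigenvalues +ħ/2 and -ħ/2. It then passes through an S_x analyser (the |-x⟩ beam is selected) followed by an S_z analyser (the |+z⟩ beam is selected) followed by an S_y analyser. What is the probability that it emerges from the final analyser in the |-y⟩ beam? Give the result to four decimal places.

First analyser (S_x): P(|-x⟩) = |⟨-x|ψ⟩|² = 25/26.
After stage 1 the state is |-x⟩; P(|+z⟩) = |⟨+z|-x⟩|² = 1/2.
After stage 2 the state is |+z⟩; P(|-y⟩) = |⟨-y|+z⟩|² = 1/2.
Joint probability = 25/26 × 1/2 × 1/2 = 0.2404.

0.2404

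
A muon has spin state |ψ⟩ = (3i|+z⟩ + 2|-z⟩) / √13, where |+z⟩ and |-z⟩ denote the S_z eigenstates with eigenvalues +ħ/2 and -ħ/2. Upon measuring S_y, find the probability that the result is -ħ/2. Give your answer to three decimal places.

|-y⟩ = (|+z⟩ - i|-z⟩)/√2, so ⟨-y|ψ⟩ = (5i) / (√2·√13).
P = |5i|² / 26 = 25/26.

0.962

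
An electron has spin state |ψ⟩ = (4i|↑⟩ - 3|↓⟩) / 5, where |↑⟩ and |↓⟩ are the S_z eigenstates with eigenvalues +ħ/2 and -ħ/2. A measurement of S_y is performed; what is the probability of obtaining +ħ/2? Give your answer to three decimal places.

0.980

|+y⟩ = (|↑⟩ + i|↓⟩)/√2, so ⟨+y|ψ⟩ = (7i) / (√2·5).
P = |7i|² / 50 = 49/50.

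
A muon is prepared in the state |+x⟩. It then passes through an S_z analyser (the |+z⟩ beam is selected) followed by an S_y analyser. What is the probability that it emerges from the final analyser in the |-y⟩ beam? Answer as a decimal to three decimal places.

First analyser (S_z): from |+x⟩, P(|+z⟩) = 1/2.
After stage 1 the state is |+z⟩; P(|-y⟩) = |⟨-y|+z⟩|² = 1/2.
Joint probability = 1/2 × 1/2 = 0.250.

0.250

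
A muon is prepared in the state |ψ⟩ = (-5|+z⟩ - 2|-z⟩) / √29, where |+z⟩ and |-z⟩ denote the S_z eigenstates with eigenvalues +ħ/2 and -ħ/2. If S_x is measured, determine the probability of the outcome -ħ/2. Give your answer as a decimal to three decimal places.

0.155

|-x⟩ = (|+z⟩ - |-z⟩)/√2, so ⟨-x|ψ⟩ = (-3) / (√2·√29).
P = |-3|² / 58 = 9/58.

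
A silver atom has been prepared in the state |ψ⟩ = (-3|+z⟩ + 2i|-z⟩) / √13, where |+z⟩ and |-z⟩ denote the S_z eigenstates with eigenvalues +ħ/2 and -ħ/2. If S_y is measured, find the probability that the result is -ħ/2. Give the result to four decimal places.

0.9615

|-y⟩ = (|+z⟩ - i|-z⟩)/√2, so ⟨-y|ψ⟩ = (-5) / (√2·√13).
P = |-5|² / 26 = 25/26.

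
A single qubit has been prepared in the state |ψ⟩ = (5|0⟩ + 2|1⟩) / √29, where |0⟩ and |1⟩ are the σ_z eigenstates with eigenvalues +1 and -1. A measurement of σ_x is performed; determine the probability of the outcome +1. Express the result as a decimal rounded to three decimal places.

|+x⟩ = (|0⟩ + |1⟩)/√2, so ⟨+x|ψ⟩ = (7) / (√2·√29).
P = |7|² / 58 = 49/58.

0.845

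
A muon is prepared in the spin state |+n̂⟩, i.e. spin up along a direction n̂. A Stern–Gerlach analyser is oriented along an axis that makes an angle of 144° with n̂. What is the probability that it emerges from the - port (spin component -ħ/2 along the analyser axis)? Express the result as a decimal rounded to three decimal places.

For spin-½, the probability of finding spin-up along an axis at angle θ to the initial spin direction is cos²(θ/2); spin-down is sin²(θ/2).
θ = 144°, so P = sin²(72°) ≈ 0.905.

0.905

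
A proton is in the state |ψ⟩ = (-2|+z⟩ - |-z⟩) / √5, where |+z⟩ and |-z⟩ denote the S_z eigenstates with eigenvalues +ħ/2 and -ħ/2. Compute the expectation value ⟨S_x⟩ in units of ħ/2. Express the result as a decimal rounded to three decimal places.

0.800

⟨σ_x⟩ = 2 Re(a* b)/(|a|²+|b|²) with a = -2, b = -1.
a* b = 2, so ⟨σ_x⟩ = 4/5.
⟨S_x⟩ = (ħ/2)·⟨σ_x⟩.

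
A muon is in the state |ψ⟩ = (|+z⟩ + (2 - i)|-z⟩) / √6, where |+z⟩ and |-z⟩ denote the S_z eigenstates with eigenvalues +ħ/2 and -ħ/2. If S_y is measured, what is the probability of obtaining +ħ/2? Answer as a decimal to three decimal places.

|+y⟩ = (|+z⟩ + i|-z⟩)/√2, so ⟨+y|ψ⟩ = (-2i) / (√2·√6).
P = |-2i|² / 12 = 4/12.

0.333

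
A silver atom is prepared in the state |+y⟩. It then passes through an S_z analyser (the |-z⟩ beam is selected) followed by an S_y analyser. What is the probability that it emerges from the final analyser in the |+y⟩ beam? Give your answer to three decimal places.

0.250

First analyser (S_z): from |+y⟩, P(|-z⟩) = 1/2.
After stage 1 the state is |-z⟩; P(|+y⟩) = |⟨+y|-z⟩|² = 1/2.
Joint probability = 1/2 × 1/2 = 0.250.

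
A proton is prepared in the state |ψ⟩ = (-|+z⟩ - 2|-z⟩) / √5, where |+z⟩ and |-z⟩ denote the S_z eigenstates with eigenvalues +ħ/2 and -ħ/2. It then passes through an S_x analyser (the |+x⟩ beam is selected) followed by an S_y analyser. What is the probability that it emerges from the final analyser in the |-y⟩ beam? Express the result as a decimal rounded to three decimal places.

First analyser (S_x): P(|+x⟩) = |⟨+x|ψ⟩|² = 9/10.
After stage 1 the state is |+x⟩; P(|-y⟩) = |⟨-y|+x⟩|² = 1/2.
Joint probability = 9/10 × 1/2 = 0.450.

0.450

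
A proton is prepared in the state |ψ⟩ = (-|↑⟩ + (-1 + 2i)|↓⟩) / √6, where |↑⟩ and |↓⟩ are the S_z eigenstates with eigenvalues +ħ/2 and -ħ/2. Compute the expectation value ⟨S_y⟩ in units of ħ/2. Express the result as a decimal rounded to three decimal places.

⟨σ_y⟩ = 2 Im(a* b)/(|a|²+|b|²) with a = -1, b = (-1 + 2i).
a* b = (1 - 2i), so ⟨σ_y⟩ = -4/6.
⟨S_y⟩ = (ħ/2)·⟨σ_y⟩.

-0.667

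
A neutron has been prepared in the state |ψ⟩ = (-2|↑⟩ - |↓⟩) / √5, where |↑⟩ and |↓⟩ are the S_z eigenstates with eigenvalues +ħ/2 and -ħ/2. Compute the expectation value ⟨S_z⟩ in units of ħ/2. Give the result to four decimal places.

⟨σ_z⟩ = |a|² - |b|² divided by |a|²+|b|², with a, b the |↑⟩, |↓⟩ amplitudes.
= (4 - 1)/5 = 3/5.
⟨S_z⟩ = (ħ/2)·⟨σ_z⟩.

0.6000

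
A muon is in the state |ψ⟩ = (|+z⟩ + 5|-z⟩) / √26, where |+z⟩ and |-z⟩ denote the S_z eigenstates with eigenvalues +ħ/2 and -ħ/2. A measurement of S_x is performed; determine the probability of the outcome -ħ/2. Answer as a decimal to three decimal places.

0.308

|-x⟩ = (|+z⟩ - |-z⟩)/√2, so ⟨-x|ψ⟩ = (-4) / (√2·√26).
P = |-4|² / 52 = 16/52.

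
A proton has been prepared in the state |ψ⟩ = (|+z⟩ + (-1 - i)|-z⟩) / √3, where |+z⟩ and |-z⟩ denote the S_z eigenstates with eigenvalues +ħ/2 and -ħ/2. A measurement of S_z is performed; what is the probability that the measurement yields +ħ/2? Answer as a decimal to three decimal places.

0.333

The +ħ/2 outcome corresponds to |+z⟩. Its amplitude in |ψ⟩ is 1/√3.
P = |1|² / 3 = 1/3.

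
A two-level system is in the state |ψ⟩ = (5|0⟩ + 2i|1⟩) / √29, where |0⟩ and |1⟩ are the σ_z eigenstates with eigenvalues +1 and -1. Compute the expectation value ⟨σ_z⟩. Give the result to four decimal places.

⟨σ_z⟩ = |a|² - |b|² divided by |a|²+|b|², with a, b the |0⟩, |1⟩ amplitudes.
= (25 - 4)/29 = 21/29.

0.7241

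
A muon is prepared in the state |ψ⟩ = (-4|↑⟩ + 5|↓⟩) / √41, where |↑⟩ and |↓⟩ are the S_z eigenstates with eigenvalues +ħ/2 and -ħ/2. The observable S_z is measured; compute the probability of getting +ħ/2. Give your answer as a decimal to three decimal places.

The +ħ/2 outcome corresponds to |↑⟩. Its amplitude in |ψ⟩ is -4/√41.
P = |-4|² / 41 = 16/41.

0.390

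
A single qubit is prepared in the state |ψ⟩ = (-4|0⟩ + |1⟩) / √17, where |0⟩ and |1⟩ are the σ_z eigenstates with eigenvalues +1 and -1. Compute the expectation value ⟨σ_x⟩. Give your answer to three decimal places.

⟨σ_x⟩ = 2 Re(a* b)/(|a|²+|b|²) with a = -4, b = 1.
a* b = -4, so ⟨σ_x⟩ = -8/17.

-0.471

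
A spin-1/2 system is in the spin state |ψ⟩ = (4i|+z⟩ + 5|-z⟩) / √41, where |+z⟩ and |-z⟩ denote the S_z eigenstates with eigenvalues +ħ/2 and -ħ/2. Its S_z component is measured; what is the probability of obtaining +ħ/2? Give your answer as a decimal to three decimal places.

0.390

The +ħ/2 outcome corresponds to |+z⟩. Its amplitude in |ψ⟩ is 4i/√41.
P = |4i|² / 41 = 16/41.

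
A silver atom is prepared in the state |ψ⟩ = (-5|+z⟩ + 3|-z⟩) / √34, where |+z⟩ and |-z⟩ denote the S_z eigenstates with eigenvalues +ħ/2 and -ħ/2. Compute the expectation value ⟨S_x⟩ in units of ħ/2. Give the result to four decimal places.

⟨σ_x⟩ = 2 Re(a* b)/(|a|²+|b|²) with a = -5, b = 3.
a* b = -15, so ⟨σ_x⟩ = -30/34.
⟨S_x⟩ = (ħ/2)·⟨σ_x⟩.

-0.8824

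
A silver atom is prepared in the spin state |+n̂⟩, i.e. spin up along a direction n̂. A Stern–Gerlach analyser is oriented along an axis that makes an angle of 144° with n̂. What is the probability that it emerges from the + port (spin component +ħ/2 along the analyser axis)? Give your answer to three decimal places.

For spin-½, the probability of finding spin-up along an axis at angle θ to the initial spin direction is cos²(θ/2); spin-down is sin²(θ/2).
θ = 144°, so P = cos²(72°) ≈ 0.095.

0.095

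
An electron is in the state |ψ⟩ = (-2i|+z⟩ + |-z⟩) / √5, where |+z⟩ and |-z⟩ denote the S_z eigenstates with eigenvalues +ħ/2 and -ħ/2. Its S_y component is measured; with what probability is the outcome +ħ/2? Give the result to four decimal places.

|+y⟩ = (|+z⟩ + i|-z⟩)/√2, so ⟨+y|ψ⟩ = (-3i) / (√2·√5).
P = |-3i|² / 10 = 9/10.

0.9000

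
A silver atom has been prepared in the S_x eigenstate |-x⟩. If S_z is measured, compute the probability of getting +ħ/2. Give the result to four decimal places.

0.5000

In the S_z basis, |-x⟩ = (|+z⟩ - |-z⟩)/√2 and |+z⟩ = |+z⟩.
|⟨+z|-x⟩|² = 1/2.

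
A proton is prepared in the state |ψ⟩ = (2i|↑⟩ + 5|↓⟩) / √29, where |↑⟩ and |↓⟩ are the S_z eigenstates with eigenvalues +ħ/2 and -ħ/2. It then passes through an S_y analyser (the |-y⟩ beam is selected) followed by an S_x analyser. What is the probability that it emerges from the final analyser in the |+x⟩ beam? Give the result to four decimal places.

0.4224

First analyser (S_y): P(|-y⟩) = |⟨-y|ψ⟩|² = 49/58.
After stage 1 the state is |-y⟩; P(|+x⟩) = |⟨+x|-y⟩|² = 1/2.
Joint probability = 49/58 × 1/2 = 0.4224.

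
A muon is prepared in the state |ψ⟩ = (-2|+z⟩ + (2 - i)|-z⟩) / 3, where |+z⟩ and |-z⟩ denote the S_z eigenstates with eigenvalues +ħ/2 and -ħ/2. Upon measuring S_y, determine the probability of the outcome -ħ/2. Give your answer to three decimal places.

|-y⟩ = (|+z⟩ - i|-z⟩)/√2, so ⟨-y|ψ⟩ = (-1 + 2i) / (√2·3).
P = |-1 + 2i|² / 18 = 5/18.

0.278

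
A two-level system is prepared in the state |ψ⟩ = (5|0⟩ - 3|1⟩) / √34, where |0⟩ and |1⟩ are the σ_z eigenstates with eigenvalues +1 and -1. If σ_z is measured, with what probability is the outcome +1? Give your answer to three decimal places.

The +1 outcome corresponds to |0⟩. Its amplitude in |ψ⟩ is 5/√34.
P = |5|² / 34 = 25/34.

0.735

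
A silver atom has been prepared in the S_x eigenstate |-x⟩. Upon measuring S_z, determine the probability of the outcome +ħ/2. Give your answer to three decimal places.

0.500

In the S_z basis, |-x⟩ = (|+z⟩ - |-z⟩)/√2 and |+z⟩ = |+z⟩.
|⟨+z|-x⟩|² = 1/2.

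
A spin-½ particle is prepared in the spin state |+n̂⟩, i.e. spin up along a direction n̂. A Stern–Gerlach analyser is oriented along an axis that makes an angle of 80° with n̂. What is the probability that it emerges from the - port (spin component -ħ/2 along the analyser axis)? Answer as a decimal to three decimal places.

For spin-½, the probability of finding spin-up along an axis at angle θ to the initial spin direction is cos²(θ/2); spin-down is sin²(θ/2).
θ = 80°, so P = sin²(40°) ≈ 0.413.

0.413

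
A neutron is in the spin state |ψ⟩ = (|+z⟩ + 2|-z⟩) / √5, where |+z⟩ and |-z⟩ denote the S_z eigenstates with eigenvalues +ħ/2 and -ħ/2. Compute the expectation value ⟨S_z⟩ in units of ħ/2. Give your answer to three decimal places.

-0.600

⟨σ_z⟩ = |a|² - |b|² divided by |a|²+|b|², with a, b the |+z⟩, |-z⟩ amplitudes.
= (1 - 4)/5 = -3/5.
⟨S_z⟩ = (ħ/2)·⟨σ_z⟩.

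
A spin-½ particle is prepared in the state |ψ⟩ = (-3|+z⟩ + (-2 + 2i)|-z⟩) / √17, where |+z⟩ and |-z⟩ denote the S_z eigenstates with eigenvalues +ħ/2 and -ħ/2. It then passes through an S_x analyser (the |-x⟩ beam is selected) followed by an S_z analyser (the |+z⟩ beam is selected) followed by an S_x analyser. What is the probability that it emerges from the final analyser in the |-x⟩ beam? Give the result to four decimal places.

First analyser (S_x): P(|-x⟩) = |⟨-x|ψ⟩|² = 5/34.
After stage 1 the state is |-x⟩; P(|+z⟩) = |⟨+z|-x⟩|² = 1/2.
After stage 2 the state is |+z⟩; P(|-x⟩) = |⟨-x|+z⟩|² = 1/2.
Joint probability = 5/34 × 1/2 × 1/2 = 0.0368.

0.0368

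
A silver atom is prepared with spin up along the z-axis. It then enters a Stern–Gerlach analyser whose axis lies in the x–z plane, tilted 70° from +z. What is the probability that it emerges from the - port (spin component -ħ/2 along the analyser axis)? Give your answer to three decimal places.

For spin-½, the probability of finding spin-up along an axis at angle θ to the initial spin direction is cos²(θ/2); spin-down is sin²(θ/2).
θ = 70°, so P = sin²(35°) ≈ 0.329.

0.329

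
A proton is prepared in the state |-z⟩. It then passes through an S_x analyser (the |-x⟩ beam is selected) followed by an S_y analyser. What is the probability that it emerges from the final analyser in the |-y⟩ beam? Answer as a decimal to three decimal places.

0.250

First analyser (S_x): from |-z⟩, P(|-x⟩) = 1/2.
After stage 1 the state is |-x⟩; P(|-y⟩) = |⟨-y|-x⟩|² = 1/2.
Joint probability = 1/2 × 1/2 = 0.250.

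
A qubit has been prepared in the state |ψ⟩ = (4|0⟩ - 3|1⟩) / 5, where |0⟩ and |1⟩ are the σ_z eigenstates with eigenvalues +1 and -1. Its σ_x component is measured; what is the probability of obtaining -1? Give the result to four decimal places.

0.9800

|-x⟩ = (|0⟩ - |1⟩)/√2, so ⟨-x|ψ⟩ = (7) / (√2·5).
P = |7|² / 50 = 49/50.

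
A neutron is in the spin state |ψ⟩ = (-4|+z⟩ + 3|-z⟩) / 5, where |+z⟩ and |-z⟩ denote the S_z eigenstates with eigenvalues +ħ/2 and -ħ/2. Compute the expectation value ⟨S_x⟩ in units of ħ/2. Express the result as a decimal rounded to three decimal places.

-0.960

⟨σ_x⟩ = 2 Re(a* b)/(|a|²+|b|²) with a = -4, b = 3.
a* b = -12, so ⟨σ_x⟩ = -24/25.
⟨S_x⟩ = (ħ/2)·⟨σ_x⟩.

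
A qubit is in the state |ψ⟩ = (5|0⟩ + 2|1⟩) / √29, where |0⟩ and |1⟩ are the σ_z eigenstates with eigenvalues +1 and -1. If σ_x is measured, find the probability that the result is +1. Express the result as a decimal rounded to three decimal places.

|+x⟩ = (|0⟩ + |1⟩)/√2, so ⟨+x|ψ⟩ = (7) / (√2·√29).
P = |7|² / 58 = 49/58.

0.845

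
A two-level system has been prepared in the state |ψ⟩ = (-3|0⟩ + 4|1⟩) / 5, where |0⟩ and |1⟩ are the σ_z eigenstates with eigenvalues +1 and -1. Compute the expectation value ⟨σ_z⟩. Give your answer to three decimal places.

-0.280

⟨σ_z⟩ = |a|² - |b|² divided by |a|²+|b|², with a, b the |0⟩, |1⟩ amplitudes.
= (9 - 16)/25 = -7/25.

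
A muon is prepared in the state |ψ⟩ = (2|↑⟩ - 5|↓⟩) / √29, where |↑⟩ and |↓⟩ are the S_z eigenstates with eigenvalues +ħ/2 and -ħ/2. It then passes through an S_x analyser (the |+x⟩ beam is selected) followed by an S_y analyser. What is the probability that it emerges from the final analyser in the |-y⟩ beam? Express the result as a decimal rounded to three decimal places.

First analyser (S_x): P(|+x⟩) = |⟨+x|ψ⟩|² = 9/58.
After stage 1 the state is |+x⟩; P(|-y⟩) = |⟨-y|+x⟩|² = 1/2.
Joint probability = 9/58 × 1/2 = 0.078.

0.078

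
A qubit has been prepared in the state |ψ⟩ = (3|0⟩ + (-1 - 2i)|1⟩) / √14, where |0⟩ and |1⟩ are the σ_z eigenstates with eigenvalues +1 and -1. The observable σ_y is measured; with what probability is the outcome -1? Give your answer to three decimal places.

0.929

|-y⟩ = (|0⟩ - i|1⟩)/√2, so ⟨-y|ψ⟩ = (5 - i) / (√2·√14).
P = |5 - i|² / 28 = 26/28.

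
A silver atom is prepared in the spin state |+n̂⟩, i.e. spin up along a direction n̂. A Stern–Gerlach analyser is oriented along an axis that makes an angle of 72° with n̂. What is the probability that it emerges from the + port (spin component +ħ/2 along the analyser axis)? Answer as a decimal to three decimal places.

0.655

For spin-½, the probability of finding spin-up along an axis at angle θ to the initial spin direction is cos²(θ/2); spin-down is sin²(θ/2).
θ = 72°, so P = cos²(36°) ≈ 0.655.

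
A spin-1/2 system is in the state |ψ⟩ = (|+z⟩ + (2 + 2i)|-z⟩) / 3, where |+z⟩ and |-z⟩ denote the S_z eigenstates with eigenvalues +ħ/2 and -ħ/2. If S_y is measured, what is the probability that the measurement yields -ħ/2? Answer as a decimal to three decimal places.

0.278

|-y⟩ = (|+z⟩ - i|-z⟩)/√2, so ⟨-y|ψ⟩ = (-1 + 2i) / (√2·3).
P = |-1 + 2i|² / 18 = 5/18.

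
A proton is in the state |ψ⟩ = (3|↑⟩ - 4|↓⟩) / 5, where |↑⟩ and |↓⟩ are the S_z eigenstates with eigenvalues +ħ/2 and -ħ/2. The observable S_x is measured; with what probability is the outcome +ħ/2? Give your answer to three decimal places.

0.020

|+x⟩ = (|↑⟩ + |↓⟩)/√2, so ⟨+x|ψ⟩ = (-1) / (√2·5).
P = |-1|² / 50 = 1/50.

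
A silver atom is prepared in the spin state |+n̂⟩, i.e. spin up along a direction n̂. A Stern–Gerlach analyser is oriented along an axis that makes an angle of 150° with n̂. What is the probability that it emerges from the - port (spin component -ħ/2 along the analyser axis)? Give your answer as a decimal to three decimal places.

0.933

For spin-½, the probability of finding spin-up along an axis at angle θ to the initial spin direction is cos²(θ/2); spin-down is sin²(θ/2).
θ = 150°, so P = sin²(75°) ≈ 0.933.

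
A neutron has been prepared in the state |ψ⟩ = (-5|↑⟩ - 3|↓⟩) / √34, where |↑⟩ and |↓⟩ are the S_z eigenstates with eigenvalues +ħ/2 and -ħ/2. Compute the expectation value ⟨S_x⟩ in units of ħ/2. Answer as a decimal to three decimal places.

0.882

⟨σ_x⟩ = 2 Re(a* b)/(|a|²+|b|²) with a = -5, b = -3.
a* b = 15, so ⟨σ_x⟩ = 30/34.
⟨S_x⟩ = (ħ/2)·⟨σ_x⟩.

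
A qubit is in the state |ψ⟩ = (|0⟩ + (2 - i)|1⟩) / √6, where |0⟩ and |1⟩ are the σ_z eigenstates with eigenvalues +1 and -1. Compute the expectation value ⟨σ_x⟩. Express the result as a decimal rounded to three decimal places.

⟨σ_x⟩ = 2 Re(a* b)/(|a|²+|b|²) with a = 1, b = (2 - i).
a* b = (2 - i), so ⟨σ_x⟩ = 4/6.

0.667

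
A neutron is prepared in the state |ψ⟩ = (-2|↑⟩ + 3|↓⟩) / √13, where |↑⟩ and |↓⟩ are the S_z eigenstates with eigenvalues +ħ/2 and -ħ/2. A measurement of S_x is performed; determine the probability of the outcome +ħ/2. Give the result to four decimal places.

0.0385

|+x⟩ = (|↑⟩ + |↓⟩)/√2, so ⟨+x|ψ⟩ = (1) / (√2·√13).
P = |1|² / 26 = 1/26.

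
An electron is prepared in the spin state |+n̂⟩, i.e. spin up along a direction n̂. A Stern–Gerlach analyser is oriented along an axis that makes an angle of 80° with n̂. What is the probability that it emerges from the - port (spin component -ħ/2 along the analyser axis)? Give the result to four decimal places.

For spin-½, the probability of finding spin-up along an axis at angle θ to the initial spin direction is cos²(θ/2); spin-down is sin²(θ/2).
θ = 80°, so P = sin²(40°) ≈ 0.4132.

0.4132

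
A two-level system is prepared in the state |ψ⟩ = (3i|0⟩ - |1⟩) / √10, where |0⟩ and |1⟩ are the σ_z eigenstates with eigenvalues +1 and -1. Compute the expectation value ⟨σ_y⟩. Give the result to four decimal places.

0.6000

⟨σ_y⟩ = 2 Im(a* b)/(|a|²+|b|²) with a = 3i, b = -1.
a* b = 3i, so ⟨σ_y⟩ = 6/10.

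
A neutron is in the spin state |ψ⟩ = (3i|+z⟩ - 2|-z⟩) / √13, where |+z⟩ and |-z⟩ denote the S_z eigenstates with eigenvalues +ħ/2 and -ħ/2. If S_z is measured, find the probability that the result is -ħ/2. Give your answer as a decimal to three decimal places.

0.308

The -ħ/2 outcome corresponds to |-z⟩. Its amplitude in |ψ⟩ is -2/√13.
P = |-2|² / 13 = 4/13.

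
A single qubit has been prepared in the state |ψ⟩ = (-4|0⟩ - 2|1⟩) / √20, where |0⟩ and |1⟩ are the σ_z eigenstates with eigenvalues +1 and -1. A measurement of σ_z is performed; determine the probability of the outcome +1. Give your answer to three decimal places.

0.800

The +1 outcome corresponds to |0⟩. Its amplitude in |ψ⟩ is -4/√20.
P = |-4|² / 20 = 16/20.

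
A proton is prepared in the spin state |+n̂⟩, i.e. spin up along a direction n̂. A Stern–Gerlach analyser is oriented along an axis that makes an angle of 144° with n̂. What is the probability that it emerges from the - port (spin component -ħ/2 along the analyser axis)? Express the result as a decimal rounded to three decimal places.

For spin-½, the probability of finding spin-up along an axis at angle θ to the initial spin direction is cos²(θ/2); spin-down is sin²(θ/2).
θ = 144°, so P = sin²(72°) ≈ 0.905.

0.905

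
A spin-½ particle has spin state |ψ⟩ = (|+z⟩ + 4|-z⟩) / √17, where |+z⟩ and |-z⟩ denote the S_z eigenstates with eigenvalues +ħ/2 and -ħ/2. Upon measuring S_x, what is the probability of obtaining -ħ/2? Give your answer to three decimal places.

0.265

|-x⟩ = (|+z⟩ - |-z⟩)/√2, so ⟨-x|ψ⟩ = (-3) / (√2·√17).
P = |-3|² / 34 = 9/34.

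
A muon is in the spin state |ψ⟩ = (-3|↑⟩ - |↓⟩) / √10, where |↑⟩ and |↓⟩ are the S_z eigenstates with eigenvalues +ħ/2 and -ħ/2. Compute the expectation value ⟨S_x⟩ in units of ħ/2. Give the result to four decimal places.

0.6000

⟨σ_x⟩ = 2 Re(a* b)/(|a|²+|b|²) with a = -3, b = -1.
a* b = 3, so ⟨σ_x⟩ = 6/10.
⟨S_x⟩ = (ħ/2)·⟨σ_x⟩.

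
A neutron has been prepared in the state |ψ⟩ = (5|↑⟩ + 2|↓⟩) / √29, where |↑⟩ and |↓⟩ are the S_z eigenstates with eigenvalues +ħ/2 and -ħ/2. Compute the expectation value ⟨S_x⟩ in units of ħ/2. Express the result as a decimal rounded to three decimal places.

⟨σ_x⟩ = 2 Re(a* b)/(|a|²+|b|²) with a = 5, b = 2.
a* b = 10, so ⟨σ_x⟩ = 20/29.
⟨S_x⟩ = (ħ/2)·⟨σ_x⟩.

0.690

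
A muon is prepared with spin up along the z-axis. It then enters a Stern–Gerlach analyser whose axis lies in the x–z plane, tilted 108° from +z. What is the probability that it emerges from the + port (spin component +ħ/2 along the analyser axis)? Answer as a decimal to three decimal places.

0.345

For spin-½, the probability of finding spin-up along an axis at angle θ to the initial spin direction is cos²(θ/2); spin-down is sin²(θ/2).
θ = 108°, so P = cos²(54°) ≈ 0.345.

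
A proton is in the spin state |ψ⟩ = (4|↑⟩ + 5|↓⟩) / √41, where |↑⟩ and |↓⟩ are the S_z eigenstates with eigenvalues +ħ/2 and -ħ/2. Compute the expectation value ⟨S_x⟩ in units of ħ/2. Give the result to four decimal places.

0.9756

⟨σ_x⟩ = 2 Re(a* b)/(|a|²+|b|²) with a = 4, b = 5.
a* b = 20, so ⟨σ_x⟩ = 40/41.
⟨S_x⟩ = (ħ/2)·⟨σ_x⟩.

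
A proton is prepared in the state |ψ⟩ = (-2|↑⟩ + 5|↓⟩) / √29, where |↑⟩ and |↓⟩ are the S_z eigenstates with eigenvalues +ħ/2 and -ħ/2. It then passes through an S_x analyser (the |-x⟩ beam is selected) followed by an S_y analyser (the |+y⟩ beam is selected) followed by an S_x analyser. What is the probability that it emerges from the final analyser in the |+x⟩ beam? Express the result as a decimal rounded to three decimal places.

First analyser (S_x): P(|-x⟩) = |⟨-x|ψ⟩|² = 49/58.
After stage 1 the state is |-x⟩; P(|+y⟩) = |⟨+y|-x⟩|² = 1/2.
After stage 2 the state is |+y⟩; P(|+x⟩) = |⟨+x|+y⟩|² = 1/2.
Joint probability = 49/58 × 1/2 × 1/2 = 0.211.

0.211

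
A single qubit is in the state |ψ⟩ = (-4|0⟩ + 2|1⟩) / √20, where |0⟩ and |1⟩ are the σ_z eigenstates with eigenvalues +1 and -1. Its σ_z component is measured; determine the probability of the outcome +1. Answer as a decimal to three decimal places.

The +1 outcome corresponds to |0⟩. Its amplitude in |ψ⟩ is -4/√20.
P = |-4|² / 20 = 16/20.

0.800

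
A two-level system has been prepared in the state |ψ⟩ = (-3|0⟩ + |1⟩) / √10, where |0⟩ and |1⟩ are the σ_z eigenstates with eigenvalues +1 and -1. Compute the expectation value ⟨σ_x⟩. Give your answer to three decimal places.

-0.600

⟨σ_x⟩ = 2 Re(a* b)/(|a|²+|b|²) with a = -3, b = 1.
a* b = -3, so ⟨σ_x⟩ = -6/10.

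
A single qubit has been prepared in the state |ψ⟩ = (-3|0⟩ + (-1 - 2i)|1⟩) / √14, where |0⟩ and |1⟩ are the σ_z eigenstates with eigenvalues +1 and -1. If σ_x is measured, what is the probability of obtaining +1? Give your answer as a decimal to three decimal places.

|+x⟩ = (|0⟩ + |1⟩)/√2, so ⟨+x|ψ⟩ = (-4 - 2i) / (√2·√14).
P = |-4 - 2i|² / 28 = 20/28.

0.714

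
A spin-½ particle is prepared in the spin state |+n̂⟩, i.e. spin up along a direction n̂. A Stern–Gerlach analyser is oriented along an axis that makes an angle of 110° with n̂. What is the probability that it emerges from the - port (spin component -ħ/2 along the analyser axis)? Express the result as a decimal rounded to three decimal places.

0.671

For spin-½, the probability of finding spin-up along an axis at angle θ to the initial spin direction is cos²(θ/2); spin-down is sin²(θ/2).
θ = 110°, so P = sin²(55°) ≈ 0.671.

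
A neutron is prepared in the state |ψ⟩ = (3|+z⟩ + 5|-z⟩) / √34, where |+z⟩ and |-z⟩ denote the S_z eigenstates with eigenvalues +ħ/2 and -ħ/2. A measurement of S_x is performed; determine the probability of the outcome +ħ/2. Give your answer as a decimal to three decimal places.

0.941

|+x⟩ = (|+z⟩ + |-z⟩)/√2, so ⟨+x|ψ⟩ = (8) / (√2·√34).
P = |8|² / 68 = 64/68.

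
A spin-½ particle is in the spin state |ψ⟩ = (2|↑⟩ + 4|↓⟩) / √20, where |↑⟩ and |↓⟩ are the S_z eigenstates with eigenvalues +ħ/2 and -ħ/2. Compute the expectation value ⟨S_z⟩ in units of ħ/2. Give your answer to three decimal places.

-0.600

⟨σ_z⟩ = |a|² - |b|² divided by |a|²+|b|², with a, b the |↑⟩, |↓⟩ amplitudes.
= (4 - 16)/20 = -12/20.
⟨S_z⟩ = (ħ/2)·⟨σ_z⟩.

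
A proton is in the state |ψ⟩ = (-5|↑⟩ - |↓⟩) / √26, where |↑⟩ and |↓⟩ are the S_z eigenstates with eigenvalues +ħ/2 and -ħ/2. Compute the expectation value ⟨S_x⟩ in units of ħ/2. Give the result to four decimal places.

0.3846

⟨σ_x⟩ = 2 Re(a* b)/(|a|²+|b|²) with a = -5, b = -1.
a* b = 5, so ⟨σ_x⟩ = 10/26.
⟨S_x⟩ = (ħ/2)·⟨σ_x⟩.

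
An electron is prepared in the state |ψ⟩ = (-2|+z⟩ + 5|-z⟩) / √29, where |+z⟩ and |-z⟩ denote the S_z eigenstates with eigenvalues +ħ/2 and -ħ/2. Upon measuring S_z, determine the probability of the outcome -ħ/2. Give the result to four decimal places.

0.8621

The -ħ/2 outcome corresponds to |-z⟩. Its amplitude in |ψ⟩ is 5/√29.
P = |5|² / 29 = 25/29.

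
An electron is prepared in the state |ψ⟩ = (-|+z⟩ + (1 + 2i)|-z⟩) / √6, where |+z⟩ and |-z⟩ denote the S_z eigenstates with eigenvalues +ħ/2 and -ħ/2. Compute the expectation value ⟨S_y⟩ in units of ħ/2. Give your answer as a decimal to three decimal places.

-0.667

⟨σ_y⟩ = 2 Im(a* b)/(|a|²+|b|²) with a = -1, b = (1 + 2i).
a* b = (-1 - 2i), so ⟨σ_y⟩ = -4/6.
⟨S_y⟩ = (ħ/2)·⟨σ_y⟩.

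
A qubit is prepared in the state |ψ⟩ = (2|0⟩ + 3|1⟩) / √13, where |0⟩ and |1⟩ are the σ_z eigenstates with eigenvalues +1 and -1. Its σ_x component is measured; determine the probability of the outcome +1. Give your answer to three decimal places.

|+x⟩ = (|0⟩ + |1⟩)/√2, so ⟨+x|ψ⟩ = (5) / (√2·√13).
P = |5|² / 26 = 25/26.

0.962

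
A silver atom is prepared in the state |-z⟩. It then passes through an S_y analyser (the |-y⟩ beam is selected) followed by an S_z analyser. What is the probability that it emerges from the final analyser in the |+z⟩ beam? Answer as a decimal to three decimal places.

First analyser (S_y): from |-z⟩, P(|-y⟩) = 1/2.
After stage 1 the state is |-y⟩; P(|+z⟩) = |⟨+z|-y⟩|² = 1/2.
Joint probability = 1/2 × 1/2 = 0.250.

0.250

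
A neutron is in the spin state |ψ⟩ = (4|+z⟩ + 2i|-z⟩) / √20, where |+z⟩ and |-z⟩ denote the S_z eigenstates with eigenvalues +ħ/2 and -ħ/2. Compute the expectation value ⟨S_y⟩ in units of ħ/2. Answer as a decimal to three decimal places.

0.800

⟨σ_y⟩ = 2 Im(a* b)/(|a|²+|b|²) with a = 4, b = 2i.
a* b = 8i, so ⟨σ_y⟩ = 16/20.
⟨S_y⟩ = (ħ/2)·⟨σ_y⟩.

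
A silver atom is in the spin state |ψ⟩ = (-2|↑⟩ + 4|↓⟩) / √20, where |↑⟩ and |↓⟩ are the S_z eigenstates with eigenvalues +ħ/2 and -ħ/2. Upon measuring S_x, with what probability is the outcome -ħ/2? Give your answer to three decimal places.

0.900

|-x⟩ = (|↑⟩ - |↓⟩)/√2, so ⟨-x|ψ⟩ = (-6) / (√2·√20).
P = |-6|² / 40 = 36/40.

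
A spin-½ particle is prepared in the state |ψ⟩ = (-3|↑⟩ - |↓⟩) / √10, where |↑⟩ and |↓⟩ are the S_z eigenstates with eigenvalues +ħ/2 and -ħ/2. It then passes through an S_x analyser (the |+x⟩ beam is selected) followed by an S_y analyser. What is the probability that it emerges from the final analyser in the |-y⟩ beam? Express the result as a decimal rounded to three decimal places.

0.400

First analyser (S_x): P(|+x⟩) = |⟨+x|ψ⟩|² = 16/20.
After stage 1 the state is |+x⟩; P(|-y⟩) = |⟨-y|+x⟩|² = 1/2.
Joint probability = 16/20 × 1/2 = 0.400.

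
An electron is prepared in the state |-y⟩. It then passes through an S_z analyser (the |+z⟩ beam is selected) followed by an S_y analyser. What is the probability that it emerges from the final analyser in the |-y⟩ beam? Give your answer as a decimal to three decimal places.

0.250

First analyser (S_z): from |-y⟩, P(|+z⟩) = 1/2.
After stage 1 the state is |+z⟩; P(|-y⟩) = |⟨-y|+z⟩|² = 1/2.
Joint probability = 1/2 × 1/2 = 0.250.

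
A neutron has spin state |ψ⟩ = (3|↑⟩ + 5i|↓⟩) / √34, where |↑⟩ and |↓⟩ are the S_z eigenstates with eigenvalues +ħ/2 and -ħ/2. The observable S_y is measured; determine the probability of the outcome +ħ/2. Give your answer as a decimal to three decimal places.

0.941

|+y⟩ = (|↑⟩ + i|↓⟩)/√2, so ⟨+y|ψ⟩ = (8) / (√2·√34).
P = |8|² / 68 = 64/68.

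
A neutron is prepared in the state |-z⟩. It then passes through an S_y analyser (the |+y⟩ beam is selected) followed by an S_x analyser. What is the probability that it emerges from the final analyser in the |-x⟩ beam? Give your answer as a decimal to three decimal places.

0.250

First analyser (S_y): from |-z⟩, P(|+y⟩) = 1/2.
After stage 1 the state is |+y⟩; P(|-x⟩) = |⟨-x|+y⟩|² = 1/2.
Joint probability = 1/2 × 1/2 = 0.250.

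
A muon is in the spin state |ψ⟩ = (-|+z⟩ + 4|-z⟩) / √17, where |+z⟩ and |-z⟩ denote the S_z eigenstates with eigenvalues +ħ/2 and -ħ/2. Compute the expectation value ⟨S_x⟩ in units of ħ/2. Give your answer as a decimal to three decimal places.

⟨σ_x⟩ = 2 Re(a* b)/(|a|²+|b|²) with a = -1, b = 4.
a* b = -4, so ⟨σ_x⟩ = -8/17.
⟨S_x⟩ = (ħ/2)·⟨σ_x⟩.

-0.471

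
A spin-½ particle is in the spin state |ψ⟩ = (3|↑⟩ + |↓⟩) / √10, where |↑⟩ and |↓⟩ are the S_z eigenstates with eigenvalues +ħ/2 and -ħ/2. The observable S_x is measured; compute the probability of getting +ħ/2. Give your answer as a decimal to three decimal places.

0.800

|+x⟩ = (|↑⟩ + |↓⟩)/√2, so ⟨+x|ψ⟩ = (4) / (√2·√10).
P = |4|² / 20 = 16/20.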